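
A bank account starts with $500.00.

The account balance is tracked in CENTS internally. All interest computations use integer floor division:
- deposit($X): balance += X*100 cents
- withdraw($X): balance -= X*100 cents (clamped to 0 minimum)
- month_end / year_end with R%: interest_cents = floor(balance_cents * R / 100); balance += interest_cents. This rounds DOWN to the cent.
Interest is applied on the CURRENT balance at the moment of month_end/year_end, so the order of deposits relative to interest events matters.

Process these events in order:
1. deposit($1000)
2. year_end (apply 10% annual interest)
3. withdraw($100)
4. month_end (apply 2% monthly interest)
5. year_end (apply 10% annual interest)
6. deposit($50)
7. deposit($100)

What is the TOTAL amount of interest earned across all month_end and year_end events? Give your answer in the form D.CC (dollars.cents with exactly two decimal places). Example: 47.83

Answer: 339.10

Derivation:
After 1 (deposit($1000)): balance=$1500.00 total_interest=$0.00
After 2 (year_end (apply 10% annual interest)): balance=$1650.00 total_interest=$150.00
After 3 (withdraw($100)): balance=$1550.00 total_interest=$150.00
After 4 (month_end (apply 2% monthly interest)): balance=$1581.00 total_interest=$181.00
After 5 (year_end (apply 10% annual interest)): balance=$1739.10 total_interest=$339.10
After 6 (deposit($50)): balance=$1789.10 total_interest=$339.10
After 7 (deposit($100)): balance=$1889.10 total_interest=$339.10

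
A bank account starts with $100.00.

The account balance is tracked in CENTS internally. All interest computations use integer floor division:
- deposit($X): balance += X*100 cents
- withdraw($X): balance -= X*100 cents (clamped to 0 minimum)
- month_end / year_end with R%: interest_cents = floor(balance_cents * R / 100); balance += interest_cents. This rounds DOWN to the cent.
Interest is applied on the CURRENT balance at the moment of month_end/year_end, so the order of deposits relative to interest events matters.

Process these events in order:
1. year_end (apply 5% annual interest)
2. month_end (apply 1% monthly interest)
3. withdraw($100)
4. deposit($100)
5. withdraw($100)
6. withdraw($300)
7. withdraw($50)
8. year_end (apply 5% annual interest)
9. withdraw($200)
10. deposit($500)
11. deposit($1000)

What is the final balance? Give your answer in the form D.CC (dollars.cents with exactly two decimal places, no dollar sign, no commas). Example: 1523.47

Answer: 1500.00

Derivation:
After 1 (year_end (apply 5% annual interest)): balance=$105.00 total_interest=$5.00
After 2 (month_end (apply 1% monthly interest)): balance=$106.05 total_interest=$6.05
After 3 (withdraw($100)): balance=$6.05 total_interest=$6.05
After 4 (deposit($100)): balance=$106.05 total_interest=$6.05
After 5 (withdraw($100)): balance=$6.05 total_interest=$6.05
After 6 (withdraw($300)): balance=$0.00 total_interest=$6.05
After 7 (withdraw($50)): balance=$0.00 total_interest=$6.05
After 8 (year_end (apply 5% annual interest)): balance=$0.00 total_interest=$6.05
After 9 (withdraw($200)): balance=$0.00 total_interest=$6.05
After 10 (deposit($500)): balance=$500.00 total_interest=$6.05
After 11 (deposit($1000)): balance=$1500.00 total_interest=$6.05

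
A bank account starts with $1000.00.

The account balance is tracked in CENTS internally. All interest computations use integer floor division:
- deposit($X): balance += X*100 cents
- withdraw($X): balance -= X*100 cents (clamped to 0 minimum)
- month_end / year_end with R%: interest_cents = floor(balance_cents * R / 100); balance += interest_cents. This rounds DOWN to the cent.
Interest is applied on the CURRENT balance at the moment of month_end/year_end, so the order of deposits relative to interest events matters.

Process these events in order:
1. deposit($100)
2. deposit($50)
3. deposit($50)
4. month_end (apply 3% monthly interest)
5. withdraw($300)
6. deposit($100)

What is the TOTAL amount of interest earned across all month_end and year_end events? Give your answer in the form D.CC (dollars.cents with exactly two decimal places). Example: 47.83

Answer: 36.00

Derivation:
After 1 (deposit($100)): balance=$1100.00 total_interest=$0.00
After 2 (deposit($50)): balance=$1150.00 total_interest=$0.00
After 3 (deposit($50)): balance=$1200.00 total_interest=$0.00
After 4 (month_end (apply 3% monthly interest)): balance=$1236.00 total_interest=$36.00
After 5 (withdraw($300)): balance=$936.00 total_interest=$36.00
After 6 (deposit($100)): balance=$1036.00 total_interest=$36.00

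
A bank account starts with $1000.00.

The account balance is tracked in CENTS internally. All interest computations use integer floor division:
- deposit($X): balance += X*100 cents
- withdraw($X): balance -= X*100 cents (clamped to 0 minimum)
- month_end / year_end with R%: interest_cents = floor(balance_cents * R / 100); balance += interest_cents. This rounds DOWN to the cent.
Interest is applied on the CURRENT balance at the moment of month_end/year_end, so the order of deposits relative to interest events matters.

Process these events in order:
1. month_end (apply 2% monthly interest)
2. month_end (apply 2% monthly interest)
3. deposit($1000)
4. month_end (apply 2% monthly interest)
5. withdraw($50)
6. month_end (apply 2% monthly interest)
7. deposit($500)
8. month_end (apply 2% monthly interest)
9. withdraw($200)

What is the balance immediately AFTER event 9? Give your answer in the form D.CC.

Answer: 2423.25

Derivation:
After 1 (month_end (apply 2% monthly interest)): balance=$1020.00 total_interest=$20.00
After 2 (month_end (apply 2% monthly interest)): balance=$1040.40 total_interest=$40.40
After 3 (deposit($1000)): balance=$2040.40 total_interest=$40.40
After 4 (month_end (apply 2% monthly interest)): balance=$2081.20 total_interest=$81.20
After 5 (withdraw($50)): balance=$2031.20 total_interest=$81.20
After 6 (month_end (apply 2% monthly interest)): balance=$2071.82 total_interest=$121.82
After 7 (deposit($500)): balance=$2571.82 total_interest=$121.82
After 8 (month_end (apply 2% monthly interest)): balance=$2623.25 total_interest=$173.25
After 9 (withdraw($200)): balance=$2423.25 total_interest=$173.25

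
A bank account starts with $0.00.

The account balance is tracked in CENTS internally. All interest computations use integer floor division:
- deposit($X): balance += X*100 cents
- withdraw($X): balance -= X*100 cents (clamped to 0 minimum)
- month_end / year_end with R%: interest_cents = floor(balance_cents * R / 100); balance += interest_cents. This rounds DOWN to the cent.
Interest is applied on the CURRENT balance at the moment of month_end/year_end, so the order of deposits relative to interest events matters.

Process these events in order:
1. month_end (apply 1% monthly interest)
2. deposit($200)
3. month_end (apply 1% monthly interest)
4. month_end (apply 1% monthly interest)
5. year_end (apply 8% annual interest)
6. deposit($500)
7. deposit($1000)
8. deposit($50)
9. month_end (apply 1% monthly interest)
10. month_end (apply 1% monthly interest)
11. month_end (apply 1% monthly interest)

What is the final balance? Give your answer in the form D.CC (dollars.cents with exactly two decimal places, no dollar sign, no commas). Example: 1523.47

Answer: 1823.97

Derivation:
After 1 (month_end (apply 1% monthly interest)): balance=$0.00 total_interest=$0.00
After 2 (deposit($200)): balance=$200.00 total_interest=$0.00
After 3 (month_end (apply 1% monthly interest)): balance=$202.00 total_interest=$2.00
After 4 (month_end (apply 1% monthly interest)): balance=$204.02 total_interest=$4.02
After 5 (year_end (apply 8% annual interest)): balance=$220.34 total_interest=$20.34
After 6 (deposit($500)): balance=$720.34 total_interest=$20.34
After 7 (deposit($1000)): balance=$1720.34 total_interest=$20.34
After 8 (deposit($50)): balance=$1770.34 total_interest=$20.34
After 9 (month_end (apply 1% monthly interest)): balance=$1788.04 total_interest=$38.04
After 10 (month_end (apply 1% monthly interest)): balance=$1805.92 total_interest=$55.92
After 11 (month_end (apply 1% monthly interest)): balance=$1823.97 total_interest=$73.97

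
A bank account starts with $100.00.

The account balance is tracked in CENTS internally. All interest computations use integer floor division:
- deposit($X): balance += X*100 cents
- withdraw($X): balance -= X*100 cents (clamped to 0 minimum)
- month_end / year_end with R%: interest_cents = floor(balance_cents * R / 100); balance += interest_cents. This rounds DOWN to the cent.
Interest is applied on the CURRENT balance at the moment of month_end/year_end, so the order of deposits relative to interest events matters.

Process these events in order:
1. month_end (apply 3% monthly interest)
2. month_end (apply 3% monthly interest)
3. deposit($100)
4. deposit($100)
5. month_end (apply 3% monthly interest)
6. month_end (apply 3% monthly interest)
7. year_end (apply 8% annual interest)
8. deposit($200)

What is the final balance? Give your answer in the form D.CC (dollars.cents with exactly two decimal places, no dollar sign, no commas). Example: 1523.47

Answer: 550.69

Derivation:
After 1 (month_end (apply 3% monthly interest)): balance=$103.00 total_interest=$3.00
After 2 (month_end (apply 3% monthly interest)): balance=$106.09 total_interest=$6.09
After 3 (deposit($100)): balance=$206.09 total_interest=$6.09
After 4 (deposit($100)): balance=$306.09 total_interest=$6.09
After 5 (month_end (apply 3% monthly interest)): balance=$315.27 total_interest=$15.27
After 6 (month_end (apply 3% monthly interest)): balance=$324.72 total_interest=$24.72
After 7 (year_end (apply 8% annual interest)): balance=$350.69 total_interest=$50.69
After 8 (deposit($200)): balance=$550.69 total_interest=$50.69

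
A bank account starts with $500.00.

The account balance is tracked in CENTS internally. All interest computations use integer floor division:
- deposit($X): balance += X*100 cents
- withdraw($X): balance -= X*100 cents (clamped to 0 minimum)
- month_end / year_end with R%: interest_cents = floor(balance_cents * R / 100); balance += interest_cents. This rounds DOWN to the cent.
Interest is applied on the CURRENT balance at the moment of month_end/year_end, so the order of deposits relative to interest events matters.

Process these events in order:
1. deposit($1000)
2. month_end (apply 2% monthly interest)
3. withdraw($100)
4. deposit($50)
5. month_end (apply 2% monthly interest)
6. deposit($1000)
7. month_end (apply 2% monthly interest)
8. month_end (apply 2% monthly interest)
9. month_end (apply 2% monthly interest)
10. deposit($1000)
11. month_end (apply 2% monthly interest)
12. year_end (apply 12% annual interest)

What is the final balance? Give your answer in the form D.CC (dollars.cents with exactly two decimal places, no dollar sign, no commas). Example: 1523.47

Answer: 4184.82

Derivation:
After 1 (deposit($1000)): balance=$1500.00 total_interest=$0.00
After 2 (month_end (apply 2% monthly interest)): balance=$1530.00 total_interest=$30.00
After 3 (withdraw($100)): balance=$1430.00 total_interest=$30.00
After 4 (deposit($50)): balance=$1480.00 total_interest=$30.00
After 5 (month_end (apply 2% monthly interest)): balance=$1509.60 total_interest=$59.60
After 6 (deposit($1000)): balance=$2509.60 total_interest=$59.60
After 7 (month_end (apply 2% monthly interest)): balance=$2559.79 total_interest=$109.79
After 8 (month_end (apply 2% monthly interest)): balance=$2610.98 total_interest=$160.98
After 9 (month_end (apply 2% monthly interest)): balance=$2663.19 total_interest=$213.19
After 10 (deposit($1000)): balance=$3663.19 total_interest=$213.19
After 11 (month_end (apply 2% monthly interest)): balance=$3736.45 total_interest=$286.45
After 12 (year_end (apply 12% annual interest)): balance=$4184.82 total_interest=$734.82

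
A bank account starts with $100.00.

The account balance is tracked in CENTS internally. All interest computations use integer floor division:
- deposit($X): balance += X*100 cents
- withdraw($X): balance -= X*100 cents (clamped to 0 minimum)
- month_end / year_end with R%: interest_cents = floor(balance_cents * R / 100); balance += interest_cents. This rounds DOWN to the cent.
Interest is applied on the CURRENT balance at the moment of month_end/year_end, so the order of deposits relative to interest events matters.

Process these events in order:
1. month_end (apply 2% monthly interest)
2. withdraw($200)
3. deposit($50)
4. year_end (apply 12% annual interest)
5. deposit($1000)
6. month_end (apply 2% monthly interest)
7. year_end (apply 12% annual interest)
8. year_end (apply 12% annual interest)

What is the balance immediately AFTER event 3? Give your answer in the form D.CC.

Answer: 50.00

Derivation:
After 1 (month_end (apply 2% monthly interest)): balance=$102.00 total_interest=$2.00
After 2 (withdraw($200)): balance=$0.00 total_interest=$2.00
After 3 (deposit($50)): balance=$50.00 total_interest=$2.00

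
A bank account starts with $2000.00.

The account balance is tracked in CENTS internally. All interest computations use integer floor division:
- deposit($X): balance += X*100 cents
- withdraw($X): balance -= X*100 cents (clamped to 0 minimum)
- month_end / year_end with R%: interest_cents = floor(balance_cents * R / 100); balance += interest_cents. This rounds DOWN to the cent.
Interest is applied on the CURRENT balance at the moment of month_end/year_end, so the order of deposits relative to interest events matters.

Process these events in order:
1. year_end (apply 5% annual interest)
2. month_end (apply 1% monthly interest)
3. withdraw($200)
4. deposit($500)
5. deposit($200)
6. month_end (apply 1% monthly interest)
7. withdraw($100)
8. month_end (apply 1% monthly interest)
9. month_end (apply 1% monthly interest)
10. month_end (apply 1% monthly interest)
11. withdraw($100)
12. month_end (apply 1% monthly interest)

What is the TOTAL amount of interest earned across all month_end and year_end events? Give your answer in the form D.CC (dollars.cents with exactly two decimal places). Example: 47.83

Answer: 249.62

Derivation:
After 1 (year_end (apply 5% annual interest)): balance=$2100.00 total_interest=$100.00
After 2 (month_end (apply 1% monthly interest)): balance=$2121.00 total_interest=$121.00
After 3 (withdraw($200)): balance=$1921.00 total_interest=$121.00
After 4 (deposit($500)): balance=$2421.00 total_interest=$121.00
After 5 (deposit($200)): balance=$2621.00 total_interest=$121.00
After 6 (month_end (apply 1% monthly interest)): balance=$2647.21 total_interest=$147.21
After 7 (withdraw($100)): balance=$2547.21 total_interest=$147.21
After 8 (month_end (apply 1% monthly interest)): balance=$2572.68 total_interest=$172.68
After 9 (month_end (apply 1% monthly interest)): balance=$2598.40 total_interest=$198.40
After 10 (month_end (apply 1% monthly interest)): balance=$2624.38 total_interest=$224.38
After 11 (withdraw($100)): balance=$2524.38 total_interest=$224.38
After 12 (month_end (apply 1% monthly interest)): balance=$2549.62 total_interest=$249.62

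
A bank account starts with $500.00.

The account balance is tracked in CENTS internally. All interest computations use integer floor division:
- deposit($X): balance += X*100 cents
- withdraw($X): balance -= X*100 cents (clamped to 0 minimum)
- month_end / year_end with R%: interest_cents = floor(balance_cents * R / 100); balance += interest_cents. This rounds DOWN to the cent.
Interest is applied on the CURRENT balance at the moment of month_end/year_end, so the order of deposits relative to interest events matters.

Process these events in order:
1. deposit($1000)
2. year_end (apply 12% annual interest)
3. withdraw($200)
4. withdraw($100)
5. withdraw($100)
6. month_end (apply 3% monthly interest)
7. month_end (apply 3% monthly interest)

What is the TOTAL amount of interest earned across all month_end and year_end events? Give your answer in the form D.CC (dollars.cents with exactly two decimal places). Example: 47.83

Answer: 257.95

Derivation:
After 1 (deposit($1000)): balance=$1500.00 total_interest=$0.00
After 2 (year_end (apply 12% annual interest)): balance=$1680.00 total_interest=$180.00
After 3 (withdraw($200)): balance=$1480.00 total_interest=$180.00
After 4 (withdraw($100)): balance=$1380.00 total_interest=$180.00
After 5 (withdraw($100)): balance=$1280.00 total_interest=$180.00
After 6 (month_end (apply 3% monthly interest)): balance=$1318.40 total_interest=$218.40
After 7 (month_end (apply 3% monthly interest)): balance=$1357.95 total_interest=$257.95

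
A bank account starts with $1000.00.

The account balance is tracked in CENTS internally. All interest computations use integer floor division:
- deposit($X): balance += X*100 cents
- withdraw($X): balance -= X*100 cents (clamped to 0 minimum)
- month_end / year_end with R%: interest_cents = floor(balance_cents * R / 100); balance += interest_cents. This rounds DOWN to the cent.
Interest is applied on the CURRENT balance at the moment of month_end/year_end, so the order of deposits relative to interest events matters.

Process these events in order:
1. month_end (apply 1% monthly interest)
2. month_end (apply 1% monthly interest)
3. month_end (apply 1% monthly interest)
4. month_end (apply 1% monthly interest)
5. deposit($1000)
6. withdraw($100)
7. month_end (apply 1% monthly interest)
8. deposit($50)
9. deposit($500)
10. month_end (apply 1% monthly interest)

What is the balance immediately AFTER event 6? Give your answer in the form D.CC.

Answer: 1940.60

Derivation:
After 1 (month_end (apply 1% monthly interest)): balance=$1010.00 total_interest=$10.00
After 2 (month_end (apply 1% monthly interest)): balance=$1020.10 total_interest=$20.10
After 3 (month_end (apply 1% monthly interest)): balance=$1030.30 total_interest=$30.30
After 4 (month_end (apply 1% monthly interest)): balance=$1040.60 total_interest=$40.60
After 5 (deposit($1000)): balance=$2040.60 total_interest=$40.60
After 6 (withdraw($100)): balance=$1940.60 total_interest=$40.60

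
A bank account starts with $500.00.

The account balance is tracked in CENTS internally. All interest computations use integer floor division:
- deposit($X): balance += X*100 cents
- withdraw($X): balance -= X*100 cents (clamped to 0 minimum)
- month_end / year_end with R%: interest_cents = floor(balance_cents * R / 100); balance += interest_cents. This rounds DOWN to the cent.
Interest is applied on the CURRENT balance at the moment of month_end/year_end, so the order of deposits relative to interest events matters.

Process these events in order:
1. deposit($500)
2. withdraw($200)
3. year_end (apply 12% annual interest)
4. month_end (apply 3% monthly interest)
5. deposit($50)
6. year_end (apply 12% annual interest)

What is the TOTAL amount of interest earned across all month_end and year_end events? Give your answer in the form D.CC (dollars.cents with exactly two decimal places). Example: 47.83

After 1 (deposit($500)): balance=$1000.00 total_interest=$0.00
After 2 (withdraw($200)): balance=$800.00 total_interest=$0.00
After 3 (year_end (apply 12% annual interest)): balance=$896.00 total_interest=$96.00
After 4 (month_end (apply 3% monthly interest)): balance=$922.88 total_interest=$122.88
After 5 (deposit($50)): balance=$972.88 total_interest=$122.88
After 6 (year_end (apply 12% annual interest)): balance=$1089.62 total_interest=$239.62

Answer: 239.62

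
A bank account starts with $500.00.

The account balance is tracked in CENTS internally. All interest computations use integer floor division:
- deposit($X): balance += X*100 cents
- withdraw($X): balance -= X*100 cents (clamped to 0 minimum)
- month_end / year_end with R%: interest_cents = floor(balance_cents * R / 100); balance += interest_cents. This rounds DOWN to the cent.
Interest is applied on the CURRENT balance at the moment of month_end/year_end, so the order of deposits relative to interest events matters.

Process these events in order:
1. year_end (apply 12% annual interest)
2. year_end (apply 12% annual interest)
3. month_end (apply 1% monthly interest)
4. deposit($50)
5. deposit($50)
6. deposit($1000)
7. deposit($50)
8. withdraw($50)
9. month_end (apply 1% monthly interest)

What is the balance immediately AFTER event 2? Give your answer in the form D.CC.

Answer: 627.20

Derivation:
After 1 (year_end (apply 12% annual interest)): balance=$560.00 total_interest=$60.00
After 2 (year_end (apply 12% annual interest)): balance=$627.20 total_interest=$127.20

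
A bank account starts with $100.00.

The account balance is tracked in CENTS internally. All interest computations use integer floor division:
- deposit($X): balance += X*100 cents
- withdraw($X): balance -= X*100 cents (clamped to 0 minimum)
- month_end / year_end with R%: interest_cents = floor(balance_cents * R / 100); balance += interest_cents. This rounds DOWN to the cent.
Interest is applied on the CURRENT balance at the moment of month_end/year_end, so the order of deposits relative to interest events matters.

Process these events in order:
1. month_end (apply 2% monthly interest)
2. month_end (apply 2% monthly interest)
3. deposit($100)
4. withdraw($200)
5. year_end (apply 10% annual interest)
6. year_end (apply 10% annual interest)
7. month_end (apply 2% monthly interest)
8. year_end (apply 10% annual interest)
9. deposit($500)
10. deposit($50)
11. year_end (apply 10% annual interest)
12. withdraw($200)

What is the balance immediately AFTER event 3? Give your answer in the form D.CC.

After 1 (month_end (apply 2% monthly interest)): balance=$102.00 total_interest=$2.00
After 2 (month_end (apply 2% monthly interest)): balance=$104.04 total_interest=$4.04
After 3 (deposit($100)): balance=$204.04 total_interest=$4.04

Answer: 204.04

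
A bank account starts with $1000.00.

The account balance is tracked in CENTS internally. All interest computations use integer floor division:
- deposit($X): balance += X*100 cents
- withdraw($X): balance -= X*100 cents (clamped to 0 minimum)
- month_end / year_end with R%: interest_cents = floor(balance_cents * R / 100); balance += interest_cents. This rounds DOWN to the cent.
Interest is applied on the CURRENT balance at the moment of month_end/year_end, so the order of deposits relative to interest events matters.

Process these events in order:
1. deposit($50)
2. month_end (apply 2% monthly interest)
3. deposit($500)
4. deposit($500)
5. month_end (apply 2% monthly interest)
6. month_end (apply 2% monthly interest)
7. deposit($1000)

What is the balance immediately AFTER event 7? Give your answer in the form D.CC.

Answer: 3154.66

Derivation:
After 1 (deposit($50)): balance=$1050.00 total_interest=$0.00
After 2 (month_end (apply 2% monthly interest)): balance=$1071.00 total_interest=$21.00
After 3 (deposit($500)): balance=$1571.00 total_interest=$21.00
After 4 (deposit($500)): balance=$2071.00 total_interest=$21.00
After 5 (month_end (apply 2% monthly interest)): balance=$2112.42 total_interest=$62.42
After 6 (month_end (apply 2% monthly interest)): balance=$2154.66 total_interest=$104.66
After 7 (deposit($1000)): balance=$3154.66 total_interest=$104.66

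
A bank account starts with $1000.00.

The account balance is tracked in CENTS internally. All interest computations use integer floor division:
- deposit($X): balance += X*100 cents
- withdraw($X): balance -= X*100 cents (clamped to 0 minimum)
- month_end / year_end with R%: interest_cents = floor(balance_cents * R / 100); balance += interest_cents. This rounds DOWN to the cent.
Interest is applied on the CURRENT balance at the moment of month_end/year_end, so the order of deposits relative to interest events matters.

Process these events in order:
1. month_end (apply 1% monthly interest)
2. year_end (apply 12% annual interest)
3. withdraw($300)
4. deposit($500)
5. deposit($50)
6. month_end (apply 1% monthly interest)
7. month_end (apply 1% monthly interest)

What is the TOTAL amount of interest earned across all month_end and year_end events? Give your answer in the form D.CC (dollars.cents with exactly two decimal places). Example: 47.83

After 1 (month_end (apply 1% monthly interest)): balance=$1010.00 total_interest=$10.00
After 2 (year_end (apply 12% annual interest)): balance=$1131.20 total_interest=$131.20
After 3 (withdraw($300)): balance=$831.20 total_interest=$131.20
After 4 (deposit($500)): balance=$1331.20 total_interest=$131.20
After 5 (deposit($50)): balance=$1381.20 total_interest=$131.20
After 6 (month_end (apply 1% monthly interest)): balance=$1395.01 total_interest=$145.01
After 7 (month_end (apply 1% monthly interest)): balance=$1408.96 total_interest=$158.96

Answer: 158.96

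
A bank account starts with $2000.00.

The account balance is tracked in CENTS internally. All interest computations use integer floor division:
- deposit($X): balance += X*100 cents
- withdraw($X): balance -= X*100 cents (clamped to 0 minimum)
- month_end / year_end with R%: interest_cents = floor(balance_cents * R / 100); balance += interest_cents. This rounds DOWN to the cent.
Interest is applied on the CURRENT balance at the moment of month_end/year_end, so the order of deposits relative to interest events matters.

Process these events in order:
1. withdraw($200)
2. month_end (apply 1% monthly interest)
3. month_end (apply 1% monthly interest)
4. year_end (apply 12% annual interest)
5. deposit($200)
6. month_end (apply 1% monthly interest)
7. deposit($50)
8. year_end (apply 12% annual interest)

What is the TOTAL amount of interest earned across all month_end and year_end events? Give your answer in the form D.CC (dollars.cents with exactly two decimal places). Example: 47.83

After 1 (withdraw($200)): balance=$1800.00 total_interest=$0.00
After 2 (month_end (apply 1% monthly interest)): balance=$1818.00 total_interest=$18.00
After 3 (month_end (apply 1% monthly interest)): balance=$1836.18 total_interest=$36.18
After 4 (year_end (apply 12% annual interest)): balance=$2056.52 total_interest=$256.52
After 5 (deposit($200)): balance=$2256.52 total_interest=$256.52
After 6 (month_end (apply 1% monthly interest)): balance=$2279.08 total_interest=$279.08
After 7 (deposit($50)): balance=$2329.08 total_interest=$279.08
After 8 (year_end (apply 12% annual interest)): balance=$2608.56 total_interest=$558.56

Answer: 558.56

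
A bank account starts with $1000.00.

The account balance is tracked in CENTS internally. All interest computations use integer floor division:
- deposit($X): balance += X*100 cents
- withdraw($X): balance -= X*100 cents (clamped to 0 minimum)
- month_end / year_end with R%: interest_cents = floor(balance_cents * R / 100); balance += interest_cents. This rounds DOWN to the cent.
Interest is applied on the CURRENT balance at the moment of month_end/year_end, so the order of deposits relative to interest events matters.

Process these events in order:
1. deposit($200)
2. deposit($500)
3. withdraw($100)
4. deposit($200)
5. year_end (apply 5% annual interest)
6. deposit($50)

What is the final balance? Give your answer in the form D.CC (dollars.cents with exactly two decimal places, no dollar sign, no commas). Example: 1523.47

After 1 (deposit($200)): balance=$1200.00 total_interest=$0.00
After 2 (deposit($500)): balance=$1700.00 total_interest=$0.00
After 3 (withdraw($100)): balance=$1600.00 total_interest=$0.00
After 4 (deposit($200)): balance=$1800.00 total_interest=$0.00
After 5 (year_end (apply 5% annual interest)): balance=$1890.00 total_interest=$90.00
After 6 (deposit($50)): balance=$1940.00 total_interest=$90.00

Answer: 1940.00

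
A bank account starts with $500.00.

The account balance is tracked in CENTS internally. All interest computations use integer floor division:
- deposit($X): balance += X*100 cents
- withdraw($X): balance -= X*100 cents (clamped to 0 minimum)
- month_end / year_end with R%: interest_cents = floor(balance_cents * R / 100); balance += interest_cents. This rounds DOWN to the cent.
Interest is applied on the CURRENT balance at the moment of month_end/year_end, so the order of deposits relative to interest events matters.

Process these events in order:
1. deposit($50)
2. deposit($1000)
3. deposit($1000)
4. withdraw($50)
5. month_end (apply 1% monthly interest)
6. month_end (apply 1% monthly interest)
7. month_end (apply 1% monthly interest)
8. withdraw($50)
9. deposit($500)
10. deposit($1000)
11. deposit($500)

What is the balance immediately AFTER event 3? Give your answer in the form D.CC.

After 1 (deposit($50)): balance=$550.00 total_interest=$0.00
After 2 (deposit($1000)): balance=$1550.00 total_interest=$0.00
After 3 (deposit($1000)): balance=$2550.00 total_interest=$0.00

Answer: 2550.00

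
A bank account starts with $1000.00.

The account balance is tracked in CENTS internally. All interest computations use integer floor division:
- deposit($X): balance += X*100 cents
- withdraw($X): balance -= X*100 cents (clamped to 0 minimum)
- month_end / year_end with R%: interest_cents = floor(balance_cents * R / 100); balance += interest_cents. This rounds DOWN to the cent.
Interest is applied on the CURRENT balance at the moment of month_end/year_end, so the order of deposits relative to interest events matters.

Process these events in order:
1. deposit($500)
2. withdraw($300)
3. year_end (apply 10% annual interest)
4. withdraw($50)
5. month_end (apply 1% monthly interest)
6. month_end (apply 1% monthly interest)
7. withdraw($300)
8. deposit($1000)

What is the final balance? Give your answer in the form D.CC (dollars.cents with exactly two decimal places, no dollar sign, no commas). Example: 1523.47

After 1 (deposit($500)): balance=$1500.00 total_interest=$0.00
After 2 (withdraw($300)): balance=$1200.00 total_interest=$0.00
After 3 (year_end (apply 10% annual interest)): balance=$1320.00 total_interest=$120.00
After 4 (withdraw($50)): balance=$1270.00 total_interest=$120.00
After 5 (month_end (apply 1% monthly interest)): balance=$1282.70 total_interest=$132.70
After 6 (month_end (apply 1% monthly interest)): balance=$1295.52 total_interest=$145.52
After 7 (withdraw($300)): balance=$995.52 total_interest=$145.52
After 8 (deposit($1000)): balance=$1995.52 total_interest=$145.52

Answer: 1995.52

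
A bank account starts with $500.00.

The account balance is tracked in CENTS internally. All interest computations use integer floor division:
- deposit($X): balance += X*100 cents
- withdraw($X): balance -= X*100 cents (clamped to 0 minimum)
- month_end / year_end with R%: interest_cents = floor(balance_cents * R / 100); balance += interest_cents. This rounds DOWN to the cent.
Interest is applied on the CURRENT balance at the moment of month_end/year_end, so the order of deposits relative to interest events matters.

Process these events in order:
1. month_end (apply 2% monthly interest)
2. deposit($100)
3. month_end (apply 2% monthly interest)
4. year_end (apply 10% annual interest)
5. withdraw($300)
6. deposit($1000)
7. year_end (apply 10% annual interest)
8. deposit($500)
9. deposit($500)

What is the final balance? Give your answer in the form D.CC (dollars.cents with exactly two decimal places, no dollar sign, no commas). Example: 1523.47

After 1 (month_end (apply 2% monthly interest)): balance=$510.00 total_interest=$10.00
After 2 (deposit($100)): balance=$610.00 total_interest=$10.00
After 3 (month_end (apply 2% monthly interest)): balance=$622.20 total_interest=$22.20
After 4 (year_end (apply 10% annual interest)): balance=$684.42 total_interest=$84.42
After 5 (withdraw($300)): balance=$384.42 total_interest=$84.42
After 6 (deposit($1000)): balance=$1384.42 total_interest=$84.42
After 7 (year_end (apply 10% annual interest)): balance=$1522.86 total_interest=$222.86
After 8 (deposit($500)): balance=$2022.86 total_interest=$222.86
After 9 (deposit($500)): balance=$2522.86 total_interest=$222.86

Answer: 2522.86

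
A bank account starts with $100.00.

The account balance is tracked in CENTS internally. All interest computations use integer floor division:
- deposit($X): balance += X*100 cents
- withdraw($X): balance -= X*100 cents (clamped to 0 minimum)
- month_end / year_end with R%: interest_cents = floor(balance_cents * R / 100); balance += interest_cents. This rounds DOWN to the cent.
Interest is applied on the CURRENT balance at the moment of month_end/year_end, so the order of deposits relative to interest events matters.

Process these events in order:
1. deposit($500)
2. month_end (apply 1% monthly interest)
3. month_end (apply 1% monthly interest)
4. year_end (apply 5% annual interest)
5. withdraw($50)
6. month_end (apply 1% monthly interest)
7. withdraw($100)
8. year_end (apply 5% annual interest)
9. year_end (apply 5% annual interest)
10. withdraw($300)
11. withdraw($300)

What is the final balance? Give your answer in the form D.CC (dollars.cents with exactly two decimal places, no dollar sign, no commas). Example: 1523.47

Answer: 0.00

Derivation:
After 1 (deposit($500)): balance=$600.00 total_interest=$0.00
After 2 (month_end (apply 1% monthly interest)): balance=$606.00 total_interest=$6.00
After 3 (month_end (apply 1% monthly interest)): balance=$612.06 total_interest=$12.06
After 4 (year_end (apply 5% annual interest)): balance=$642.66 total_interest=$42.66
After 5 (withdraw($50)): balance=$592.66 total_interest=$42.66
After 6 (month_end (apply 1% monthly interest)): balance=$598.58 total_interest=$48.58
After 7 (withdraw($100)): balance=$498.58 total_interest=$48.58
After 8 (year_end (apply 5% annual interest)): balance=$523.50 total_interest=$73.50
After 9 (year_end (apply 5% annual interest)): balance=$549.67 total_interest=$99.67
After 10 (withdraw($300)): balance=$249.67 total_interest=$99.67
After 11 (withdraw($300)): balance=$0.00 total_interest=$99.67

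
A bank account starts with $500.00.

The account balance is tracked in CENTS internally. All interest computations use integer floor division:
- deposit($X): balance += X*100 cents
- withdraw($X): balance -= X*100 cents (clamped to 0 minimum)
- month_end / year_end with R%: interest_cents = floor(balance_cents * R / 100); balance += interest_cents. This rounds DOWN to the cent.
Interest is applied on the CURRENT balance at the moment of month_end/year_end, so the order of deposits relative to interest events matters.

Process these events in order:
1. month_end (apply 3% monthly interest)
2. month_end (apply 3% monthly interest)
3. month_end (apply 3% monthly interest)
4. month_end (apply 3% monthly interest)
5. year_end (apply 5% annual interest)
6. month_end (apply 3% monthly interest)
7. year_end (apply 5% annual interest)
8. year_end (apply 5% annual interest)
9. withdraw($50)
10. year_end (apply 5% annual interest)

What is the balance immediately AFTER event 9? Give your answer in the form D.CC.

After 1 (month_end (apply 3% monthly interest)): balance=$515.00 total_interest=$15.00
After 2 (month_end (apply 3% monthly interest)): balance=$530.45 total_interest=$30.45
After 3 (month_end (apply 3% monthly interest)): balance=$546.36 total_interest=$46.36
After 4 (month_end (apply 3% monthly interest)): balance=$562.75 total_interest=$62.75
After 5 (year_end (apply 5% annual interest)): balance=$590.88 total_interest=$90.88
After 6 (month_end (apply 3% monthly interest)): balance=$608.60 total_interest=$108.60
After 7 (year_end (apply 5% annual interest)): balance=$639.03 total_interest=$139.03
After 8 (year_end (apply 5% annual interest)): balance=$670.98 total_interest=$170.98
After 9 (withdraw($50)): balance=$620.98 total_interest=$170.98

Answer: 620.98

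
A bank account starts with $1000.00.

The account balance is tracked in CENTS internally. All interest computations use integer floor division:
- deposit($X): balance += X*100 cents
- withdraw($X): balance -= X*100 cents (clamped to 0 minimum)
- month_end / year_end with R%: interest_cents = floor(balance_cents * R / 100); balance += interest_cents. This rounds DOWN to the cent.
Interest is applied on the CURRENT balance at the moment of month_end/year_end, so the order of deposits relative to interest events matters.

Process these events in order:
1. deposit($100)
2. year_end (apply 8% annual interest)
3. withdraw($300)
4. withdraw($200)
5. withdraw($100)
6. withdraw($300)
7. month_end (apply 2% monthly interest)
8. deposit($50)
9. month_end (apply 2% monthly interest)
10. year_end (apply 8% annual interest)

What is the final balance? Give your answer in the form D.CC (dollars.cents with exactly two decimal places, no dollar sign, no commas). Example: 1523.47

After 1 (deposit($100)): balance=$1100.00 total_interest=$0.00
After 2 (year_end (apply 8% annual interest)): balance=$1188.00 total_interest=$88.00
After 3 (withdraw($300)): balance=$888.00 total_interest=$88.00
After 4 (withdraw($200)): balance=$688.00 total_interest=$88.00
After 5 (withdraw($100)): balance=$588.00 total_interest=$88.00
After 6 (withdraw($300)): balance=$288.00 total_interest=$88.00
After 7 (month_end (apply 2% monthly interest)): balance=$293.76 total_interest=$93.76
After 8 (deposit($50)): balance=$343.76 total_interest=$93.76
After 9 (month_end (apply 2% monthly interest)): balance=$350.63 total_interest=$100.63
After 10 (year_end (apply 8% annual interest)): balance=$378.68 total_interest=$128.68

Answer: 378.68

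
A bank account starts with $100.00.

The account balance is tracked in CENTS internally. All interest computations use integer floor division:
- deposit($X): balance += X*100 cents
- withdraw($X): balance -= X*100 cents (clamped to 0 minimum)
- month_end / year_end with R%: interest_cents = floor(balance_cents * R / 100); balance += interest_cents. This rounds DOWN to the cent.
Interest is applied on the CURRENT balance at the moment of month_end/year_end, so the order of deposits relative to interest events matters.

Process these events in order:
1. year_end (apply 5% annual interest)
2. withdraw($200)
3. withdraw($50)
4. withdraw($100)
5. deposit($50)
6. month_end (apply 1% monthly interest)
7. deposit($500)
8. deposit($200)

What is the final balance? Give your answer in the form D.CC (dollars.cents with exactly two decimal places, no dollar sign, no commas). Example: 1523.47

Answer: 750.50

Derivation:
After 1 (year_end (apply 5% annual interest)): balance=$105.00 total_interest=$5.00
After 2 (withdraw($200)): balance=$0.00 total_interest=$5.00
After 3 (withdraw($50)): balance=$0.00 total_interest=$5.00
After 4 (withdraw($100)): balance=$0.00 total_interest=$5.00
After 5 (deposit($50)): balance=$50.00 total_interest=$5.00
After 6 (month_end (apply 1% monthly interest)): balance=$50.50 total_interest=$5.50
After 7 (deposit($500)): balance=$550.50 total_interest=$5.50
After 8 (deposit($200)): balance=$750.50 total_interest=$5.50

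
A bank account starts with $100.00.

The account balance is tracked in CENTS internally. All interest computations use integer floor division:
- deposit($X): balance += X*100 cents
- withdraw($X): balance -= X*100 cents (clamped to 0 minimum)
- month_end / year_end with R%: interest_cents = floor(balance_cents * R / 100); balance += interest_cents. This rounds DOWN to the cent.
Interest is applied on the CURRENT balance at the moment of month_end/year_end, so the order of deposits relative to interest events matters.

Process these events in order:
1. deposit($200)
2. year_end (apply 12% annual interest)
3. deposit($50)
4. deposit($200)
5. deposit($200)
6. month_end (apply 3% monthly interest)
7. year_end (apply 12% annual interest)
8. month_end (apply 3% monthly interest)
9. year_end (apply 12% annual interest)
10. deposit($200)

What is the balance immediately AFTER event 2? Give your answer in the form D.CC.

After 1 (deposit($200)): balance=$300.00 total_interest=$0.00
After 2 (year_end (apply 12% annual interest)): balance=$336.00 total_interest=$36.00

Answer: 336.00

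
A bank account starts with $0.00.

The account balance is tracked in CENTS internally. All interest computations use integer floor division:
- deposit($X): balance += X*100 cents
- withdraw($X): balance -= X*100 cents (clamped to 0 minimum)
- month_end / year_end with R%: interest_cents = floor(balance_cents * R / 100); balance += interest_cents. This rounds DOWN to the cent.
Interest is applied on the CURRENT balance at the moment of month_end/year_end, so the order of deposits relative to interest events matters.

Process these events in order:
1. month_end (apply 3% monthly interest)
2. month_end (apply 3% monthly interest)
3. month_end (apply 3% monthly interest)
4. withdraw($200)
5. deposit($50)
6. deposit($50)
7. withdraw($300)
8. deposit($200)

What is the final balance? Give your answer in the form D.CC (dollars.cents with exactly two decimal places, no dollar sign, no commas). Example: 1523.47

After 1 (month_end (apply 3% monthly interest)): balance=$0.00 total_interest=$0.00
After 2 (month_end (apply 3% monthly interest)): balance=$0.00 total_interest=$0.00
After 3 (month_end (apply 3% monthly interest)): balance=$0.00 total_interest=$0.00
After 4 (withdraw($200)): balance=$0.00 total_interest=$0.00
After 5 (deposit($50)): balance=$50.00 total_interest=$0.00
After 6 (deposit($50)): balance=$100.00 total_interest=$0.00
After 7 (withdraw($300)): balance=$0.00 total_interest=$0.00
After 8 (deposit($200)): balance=$200.00 total_interest=$0.00

Answer: 200.00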